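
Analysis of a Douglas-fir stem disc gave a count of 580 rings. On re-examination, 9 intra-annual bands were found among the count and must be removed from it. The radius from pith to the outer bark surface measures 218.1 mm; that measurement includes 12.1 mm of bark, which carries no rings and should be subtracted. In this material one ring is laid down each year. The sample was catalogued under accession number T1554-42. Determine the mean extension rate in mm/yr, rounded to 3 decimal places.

Adjusted count: 580 − 9 = 571 rings.
Net length = 218.1 − 12.1 = 206.0 mm.
Extension rate ≈ 206.0 / 571 = 0.361 mm/yr.

0.361 mm/yr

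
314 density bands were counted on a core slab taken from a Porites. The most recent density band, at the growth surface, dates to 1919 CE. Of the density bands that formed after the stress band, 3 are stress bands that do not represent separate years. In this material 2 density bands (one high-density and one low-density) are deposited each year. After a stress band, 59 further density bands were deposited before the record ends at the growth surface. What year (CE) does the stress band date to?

1891 CE

59 density bands post-date the stress band.
Removing the 3 false density bands leaves 59 − 3 = 56 true density bands beyond the stress band.
With 2 density bands per year, 56 / 2 = 28 years.
The density band at the growth surface is 1919 CE, so the stress band dates to 1919 − 28 = 1891 CE.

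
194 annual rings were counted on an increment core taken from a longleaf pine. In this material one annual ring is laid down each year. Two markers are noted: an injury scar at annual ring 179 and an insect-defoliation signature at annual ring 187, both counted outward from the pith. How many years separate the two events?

8 yr

187 − 179 = 8 annual rings lie between the two events.
That is 8 years at one annual ring per year.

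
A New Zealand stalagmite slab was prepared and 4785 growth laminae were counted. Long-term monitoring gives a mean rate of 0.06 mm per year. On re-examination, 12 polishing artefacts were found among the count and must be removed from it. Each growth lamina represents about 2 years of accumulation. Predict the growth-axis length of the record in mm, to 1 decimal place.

572.8 mm

Correcting the raw count gives 4785 − 12 = 4773 true growth laminae.
4773 growth laminae at 2 years each span 4773 × 2 = 9546 years.
Length ≈ 0.06 × 9546 = 572.8 mm.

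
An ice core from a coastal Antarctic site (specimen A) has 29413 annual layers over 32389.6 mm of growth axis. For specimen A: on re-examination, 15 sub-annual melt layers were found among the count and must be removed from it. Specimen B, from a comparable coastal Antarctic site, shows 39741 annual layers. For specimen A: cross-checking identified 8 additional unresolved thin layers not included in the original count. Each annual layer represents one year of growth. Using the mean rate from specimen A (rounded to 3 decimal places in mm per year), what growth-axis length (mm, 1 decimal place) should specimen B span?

43754.8 mm

Specimen A: correcting the raw count gives 29413 − 15 + 8 = 29406 true annual layers.
A: Extension rate ≈ 32389.6 / 29406 = 1.101 mm/yr.
Length of B = 1.101 × 39741 = 43754.8 mm.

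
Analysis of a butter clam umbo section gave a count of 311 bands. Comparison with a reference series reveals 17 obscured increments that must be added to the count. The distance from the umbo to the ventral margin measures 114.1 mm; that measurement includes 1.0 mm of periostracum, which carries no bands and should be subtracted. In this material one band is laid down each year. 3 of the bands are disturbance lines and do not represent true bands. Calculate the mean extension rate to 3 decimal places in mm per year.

0.348 mm per year

Adjusted count: 311 − 3 + 17 = 325 bands.
Removing the 1.0 mm offcut leaves 114.1 − 1.0 = 113.1 mm.
113.1 mm over 325 years gives 113.1 / 325 ≈ 0.348 mm per year.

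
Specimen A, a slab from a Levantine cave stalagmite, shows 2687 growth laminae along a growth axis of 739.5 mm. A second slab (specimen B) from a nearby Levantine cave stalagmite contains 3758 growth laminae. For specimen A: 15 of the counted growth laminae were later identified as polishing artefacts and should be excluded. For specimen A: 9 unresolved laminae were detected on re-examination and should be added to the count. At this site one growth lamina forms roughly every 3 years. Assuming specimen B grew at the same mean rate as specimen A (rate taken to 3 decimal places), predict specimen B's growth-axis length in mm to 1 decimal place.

1037.2 mm

Specimen A: after corrections the count is 2687 − 15 + 9 = 2681 growth laminae.
Specimen A: 2681 growth laminae at 3 years each span 2681 × 3 = 8043 years.
A: 739.5 mm over 8043 years gives 739.5 / 8043 ≈ 0.092 mm/year.
Specimen B: 3758 growth laminae at 3 years each span 3758 × 3 = 11274 years. For B, 0.092 mm/year × 11274 years = 1037.2 mm.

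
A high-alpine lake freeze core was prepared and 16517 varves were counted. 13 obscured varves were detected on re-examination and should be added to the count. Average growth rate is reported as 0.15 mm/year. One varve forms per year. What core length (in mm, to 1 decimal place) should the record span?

Correcting the raw count gives 16517 + 13 = 16530 true varves.
Predicted length = 0.15 mm/year × 16530 years = 2479.5 mm.

2479.5 mm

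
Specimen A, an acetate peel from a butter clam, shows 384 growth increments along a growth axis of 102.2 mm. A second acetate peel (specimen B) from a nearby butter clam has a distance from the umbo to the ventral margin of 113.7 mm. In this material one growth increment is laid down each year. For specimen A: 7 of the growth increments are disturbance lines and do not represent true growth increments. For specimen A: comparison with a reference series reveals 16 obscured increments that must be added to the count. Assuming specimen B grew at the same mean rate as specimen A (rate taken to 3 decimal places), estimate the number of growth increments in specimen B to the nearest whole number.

437 growth increments

Specimen A: adjusted count: 384 − 7 + 16 = 393 growth increments.
A: 102.2 mm over 393 years gives 102.2 / 393 ≈ 0.260 mm per year.
Specimen B: 113.7 mm / 0.260 mm per year = 437.31 years ≈ 437 growth increments.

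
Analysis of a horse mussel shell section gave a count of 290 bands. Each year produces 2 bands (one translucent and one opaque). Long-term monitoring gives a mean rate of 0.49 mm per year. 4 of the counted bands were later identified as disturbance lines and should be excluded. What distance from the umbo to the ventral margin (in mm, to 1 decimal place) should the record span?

70.1 mm

Adjusted count: 290 − 4 = 286 bands.
With 2 bands per year, 286 / 2 = 143 years.
Predicted length = 0.49 mm/year × 143 years = 70.1 mm.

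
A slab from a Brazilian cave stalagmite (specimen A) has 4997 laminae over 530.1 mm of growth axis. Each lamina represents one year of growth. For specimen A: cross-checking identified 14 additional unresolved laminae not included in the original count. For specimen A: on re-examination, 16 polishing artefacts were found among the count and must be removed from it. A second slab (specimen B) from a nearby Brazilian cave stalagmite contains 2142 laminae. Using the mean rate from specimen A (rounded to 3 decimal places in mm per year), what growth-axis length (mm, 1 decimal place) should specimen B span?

Specimen A: after corrections the count is 4997 − 16 + 14 = 4995 laminae.
A: 530.1 mm over 4995 years gives 530.1 / 4995 ≈ 0.106 mm/yr.
For B, 0.106 mm/year × 2142 years = 227.1 mm.

227.1 mm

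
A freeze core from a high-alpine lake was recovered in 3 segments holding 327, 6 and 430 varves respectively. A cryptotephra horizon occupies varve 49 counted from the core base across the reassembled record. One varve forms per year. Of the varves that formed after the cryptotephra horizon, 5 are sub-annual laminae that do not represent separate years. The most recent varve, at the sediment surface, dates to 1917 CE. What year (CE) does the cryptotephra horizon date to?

1208 CE

Total varves = 327 + 6 + 430 = 763.
763 − 49 = 714 varves lie beyond the cryptotephra horizon toward the sediment surface.
Excluding 5 false varves: 714 − 5 = 709.
The varve at the sediment surface is 1917 CE, so the cryptotephra horizon dates to 1917 − 709 = 1208 CE.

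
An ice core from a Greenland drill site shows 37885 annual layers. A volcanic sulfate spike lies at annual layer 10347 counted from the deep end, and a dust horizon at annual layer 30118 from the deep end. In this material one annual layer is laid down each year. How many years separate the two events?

19771 years

30118 − 10347 = 19771 annual layers lie between the two events.
That is 19771 years at one annual layer per year.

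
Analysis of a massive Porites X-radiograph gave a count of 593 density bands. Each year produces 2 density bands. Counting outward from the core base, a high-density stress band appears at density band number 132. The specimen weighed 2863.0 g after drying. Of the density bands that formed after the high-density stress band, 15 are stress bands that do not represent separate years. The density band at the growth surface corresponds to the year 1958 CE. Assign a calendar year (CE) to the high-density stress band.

593 − 132 = 461 density bands lie beyond the high-density stress band toward the growth surface.
Excluding 15 false density bands: 461 − 15 = 446.
Dividing by 2 density bands per year: 446 / 2 = 223 years.
The density band at the growth surface is 1958 CE, so the high-density stress band dates to 1958 − 223 = 1735 CE.

1735 CE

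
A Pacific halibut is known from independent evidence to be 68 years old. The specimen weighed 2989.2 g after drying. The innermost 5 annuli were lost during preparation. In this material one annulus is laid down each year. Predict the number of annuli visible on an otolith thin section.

Expected annuli over 68 years: 68.
Subtracting the 5 annuli not captured gives 68 − 5 = 63 annuli in the record.

63 annuli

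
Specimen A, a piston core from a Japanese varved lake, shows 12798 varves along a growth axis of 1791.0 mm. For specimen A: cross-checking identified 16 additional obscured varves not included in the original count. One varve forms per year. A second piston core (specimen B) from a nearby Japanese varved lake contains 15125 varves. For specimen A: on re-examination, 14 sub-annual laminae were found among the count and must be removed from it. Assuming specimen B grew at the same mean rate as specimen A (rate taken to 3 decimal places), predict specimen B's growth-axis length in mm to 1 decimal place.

2117.5 mm

Specimen A: after corrections the count is 12798 − 14 + 16 = 12800 varves.
A: Extension rate ≈ 1791.0 / 12800 = 0.140 mm per year.
For B, 0.140 mm/year × 15125 years = 2117.5 mm.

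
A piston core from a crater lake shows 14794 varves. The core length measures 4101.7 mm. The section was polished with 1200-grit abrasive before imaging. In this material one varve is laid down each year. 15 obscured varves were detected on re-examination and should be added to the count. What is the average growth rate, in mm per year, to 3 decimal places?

0.277 mm per year

True varve count = 14794 + 15 = 14809.
Mean rate = 4101.7 mm / 14809 years ≈ 0.277 mm per year.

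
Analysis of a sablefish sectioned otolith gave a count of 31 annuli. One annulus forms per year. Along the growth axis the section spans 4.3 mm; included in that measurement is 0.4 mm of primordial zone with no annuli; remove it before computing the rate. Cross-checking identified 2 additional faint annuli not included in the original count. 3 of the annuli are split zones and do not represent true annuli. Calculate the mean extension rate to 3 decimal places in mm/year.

0.130 mm/year

After corrections the count is 31 − 3 + 2 = 30 annuli.
Net length = 4.3 − 0.4 = 3.9 mm.
Extension rate ≈ 3.9 / 30 = 0.130 mm/year.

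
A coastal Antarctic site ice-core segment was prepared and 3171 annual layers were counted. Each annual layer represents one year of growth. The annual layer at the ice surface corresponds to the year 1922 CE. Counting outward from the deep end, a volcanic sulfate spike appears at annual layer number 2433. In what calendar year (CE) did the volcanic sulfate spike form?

Between annual layer 2433 and the ice surface there are 3171 − 2433 = 738 annual layers.
The annual layer at the ice surface is 1922 CE, so the volcanic sulfate spike dates to 1922 − 738 = 1184 CE.

1184 CE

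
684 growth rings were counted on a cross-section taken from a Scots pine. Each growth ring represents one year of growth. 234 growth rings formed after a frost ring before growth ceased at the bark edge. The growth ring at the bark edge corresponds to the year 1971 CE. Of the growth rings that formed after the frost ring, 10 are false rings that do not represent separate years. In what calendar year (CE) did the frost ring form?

1747 CE

234 growth rings formed after the frost ring.
Removing the 10 false growth rings leaves 234 − 10 = 224 true growth rings beyond the frost ring.
Counting back 224 years from 1971 CE places the frost ring in 1971 − 224 = 1747 CE.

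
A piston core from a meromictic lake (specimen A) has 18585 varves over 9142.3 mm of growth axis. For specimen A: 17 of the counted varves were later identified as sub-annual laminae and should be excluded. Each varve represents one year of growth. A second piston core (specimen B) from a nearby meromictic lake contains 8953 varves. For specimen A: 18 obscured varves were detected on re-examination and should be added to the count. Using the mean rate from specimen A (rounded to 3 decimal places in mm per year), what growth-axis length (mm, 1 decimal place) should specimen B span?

4404.9 mm

Specimen A: adjusted count: 18585 − 17 + 18 = 18586 varves.
A: Extension rate ≈ 9142.3 / 18586 = 0.492 mm/yr.
B's length ≈ 0.492 × 8953 = 4404.9 mm.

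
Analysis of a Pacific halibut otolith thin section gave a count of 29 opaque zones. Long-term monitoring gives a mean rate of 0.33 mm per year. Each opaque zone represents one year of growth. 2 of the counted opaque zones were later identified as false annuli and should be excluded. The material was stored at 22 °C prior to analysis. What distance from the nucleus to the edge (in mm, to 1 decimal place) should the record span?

8.9 mm

Correcting the raw count gives 29 − 2 = 27 true opaque zones.
Predicted length = 0.33 mm/year × 27 years = 8.9 mm.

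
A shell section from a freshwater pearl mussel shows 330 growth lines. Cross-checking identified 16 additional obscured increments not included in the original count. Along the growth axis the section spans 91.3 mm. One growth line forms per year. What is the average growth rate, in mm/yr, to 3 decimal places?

After corrections the count is 330 + 16 = 346 growth lines.
Mean rate = 91.3 mm / 346 years ≈ 0.264 mm/yr.

0.264 mm/yr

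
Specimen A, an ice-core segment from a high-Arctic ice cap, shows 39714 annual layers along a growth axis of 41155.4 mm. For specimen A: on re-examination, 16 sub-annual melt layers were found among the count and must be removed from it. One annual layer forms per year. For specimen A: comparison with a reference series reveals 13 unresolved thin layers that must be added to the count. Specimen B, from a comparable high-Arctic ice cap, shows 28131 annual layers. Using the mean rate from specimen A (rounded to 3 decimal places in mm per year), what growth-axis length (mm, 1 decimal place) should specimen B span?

29143.7 mm

Specimen A: correcting the raw count gives 39714 − 16 + 13 = 39711 true annual layers.
A: Extension rate ≈ 41155.4 / 39711 = 1.036 mm per year.
For B, 1.036 mm/year × 28131 years = 29143.7 mm.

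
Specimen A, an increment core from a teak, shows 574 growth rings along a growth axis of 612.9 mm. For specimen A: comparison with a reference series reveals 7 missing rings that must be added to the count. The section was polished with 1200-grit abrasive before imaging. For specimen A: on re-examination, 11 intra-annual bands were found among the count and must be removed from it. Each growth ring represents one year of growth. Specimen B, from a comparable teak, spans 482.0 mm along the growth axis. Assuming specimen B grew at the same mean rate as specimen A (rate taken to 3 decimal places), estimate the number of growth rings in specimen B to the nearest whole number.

Specimen A: correcting the raw count gives 574 − 11 + 7 = 570 true growth rings.
A: Mean rate = 612.9 mm / 570 years ≈ 1.075 mm/year.
Specimen B: 482.0 mm / 1.075 mm per year = 448.37 years ≈ 448 growth rings.

448 growth rings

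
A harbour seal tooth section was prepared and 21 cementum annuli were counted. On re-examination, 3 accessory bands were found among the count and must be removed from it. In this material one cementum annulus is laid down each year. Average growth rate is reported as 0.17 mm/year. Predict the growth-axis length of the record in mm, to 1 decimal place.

3.1 mm

True cementum annulus count = 21 − 3 = 18.
Predicted length = 0.17 mm/year × 18 years = 3.1 mm.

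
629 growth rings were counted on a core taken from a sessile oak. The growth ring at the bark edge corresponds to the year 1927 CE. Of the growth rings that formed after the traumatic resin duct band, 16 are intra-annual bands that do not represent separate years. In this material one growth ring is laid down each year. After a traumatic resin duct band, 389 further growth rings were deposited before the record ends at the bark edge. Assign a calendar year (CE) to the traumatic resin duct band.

1554 CE

389 growth rings post-date the traumatic resin duct band.
389 − 16 false = 373 true growth rings after the traumatic resin duct band.
1927 − 373 = 1554 CE.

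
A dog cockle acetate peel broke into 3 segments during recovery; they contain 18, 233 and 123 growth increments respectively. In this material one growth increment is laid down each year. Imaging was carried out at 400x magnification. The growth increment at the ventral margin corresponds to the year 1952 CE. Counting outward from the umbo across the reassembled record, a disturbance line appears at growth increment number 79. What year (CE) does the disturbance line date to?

Total growth increments = 18 + 233 + 123 = 374.
374 − 79 = 295 growth increments lie beyond the disturbance line toward the ventral margin.
The growth increment at the ventral margin is 1952 CE, so the disturbance line dates to 1952 − 295 = 1657 CE.

1657 CE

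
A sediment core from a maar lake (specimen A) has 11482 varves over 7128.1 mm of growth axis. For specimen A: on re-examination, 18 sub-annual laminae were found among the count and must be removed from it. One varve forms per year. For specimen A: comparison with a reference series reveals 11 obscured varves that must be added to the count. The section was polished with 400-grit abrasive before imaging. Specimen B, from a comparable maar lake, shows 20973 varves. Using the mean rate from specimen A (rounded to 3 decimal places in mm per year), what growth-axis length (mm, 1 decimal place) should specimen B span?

Specimen A: after corrections the count is 11482 − 18 + 11 = 11475 varves.
A: Extension rate ≈ 7128.1 / 11475 = 0.621 mm/yr.
Length of B = 0.621 × 20973 = 13024.2 mm.

13024.2 mm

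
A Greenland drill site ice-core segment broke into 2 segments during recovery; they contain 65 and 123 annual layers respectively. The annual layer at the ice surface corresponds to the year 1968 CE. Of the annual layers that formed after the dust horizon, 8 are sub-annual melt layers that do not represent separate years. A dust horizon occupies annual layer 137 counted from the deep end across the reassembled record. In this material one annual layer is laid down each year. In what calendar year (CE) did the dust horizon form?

Total annual layers = 65 + 123 = 188.
The dust horizon sits at annual layer 137 from the deep end, so 188 − 137 = 51 annual layers formed after it.
Excluding 8 false annual layers: 51 − 8 = 43.
The annual layer at the ice surface is 1968 CE, so the dust horizon dates to 1968 − 43 = 1925 CE.

1925 CE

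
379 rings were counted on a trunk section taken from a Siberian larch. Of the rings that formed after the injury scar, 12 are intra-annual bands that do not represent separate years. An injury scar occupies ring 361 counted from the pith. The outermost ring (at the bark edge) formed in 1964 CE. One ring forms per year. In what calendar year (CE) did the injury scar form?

1958 CE

Between ring 361 and the bark edge there are 379 − 361 = 18 rings.
Removing the 12 false rings leaves 18 − 12 = 6 true rings beyond the injury scar.
1964 − 6 = 1958 CE.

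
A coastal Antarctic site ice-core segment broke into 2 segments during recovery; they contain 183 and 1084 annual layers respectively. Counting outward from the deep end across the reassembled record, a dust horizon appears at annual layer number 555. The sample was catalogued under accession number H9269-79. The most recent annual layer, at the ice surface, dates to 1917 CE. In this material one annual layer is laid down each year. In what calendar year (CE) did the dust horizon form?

1205 CE

Total annual layers = 183 + 1084 = 1267.
The dust horizon sits at annual layer 555 from the deep end, so 1267 − 555 = 712 annual layers formed after it.
Counting back 712 years from 1917 CE places the dust horizon in 1917 − 712 = 1205 CE.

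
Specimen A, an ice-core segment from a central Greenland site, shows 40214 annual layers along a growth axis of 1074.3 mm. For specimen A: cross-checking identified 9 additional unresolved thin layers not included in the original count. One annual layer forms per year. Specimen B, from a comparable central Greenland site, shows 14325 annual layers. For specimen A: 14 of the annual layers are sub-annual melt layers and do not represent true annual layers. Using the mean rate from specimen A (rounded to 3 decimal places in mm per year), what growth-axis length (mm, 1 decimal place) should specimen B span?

Specimen A: after corrections the count is 40214 − 14 + 9 = 40209 annual layers.
A: Mean rate = 1074.3 mm / 40209 years ≈ 0.027 mm/year.
Length of B = 0.027 × 14325 = 386.8 mm.

386.8 mm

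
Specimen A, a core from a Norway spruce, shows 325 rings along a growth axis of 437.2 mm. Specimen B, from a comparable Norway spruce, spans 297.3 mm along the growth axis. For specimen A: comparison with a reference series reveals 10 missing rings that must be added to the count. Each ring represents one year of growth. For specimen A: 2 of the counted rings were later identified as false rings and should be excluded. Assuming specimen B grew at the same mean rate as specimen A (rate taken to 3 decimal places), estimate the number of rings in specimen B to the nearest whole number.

Specimen A: correcting the raw count gives 325 − 2 + 10 = 333 true rings.
A: Mean rate = 437.2 mm / 333 years ≈ 1.313 mm/year.
B spans 297.3 / 1.313 = 226.43 years ≈ 226 rings.

226 rings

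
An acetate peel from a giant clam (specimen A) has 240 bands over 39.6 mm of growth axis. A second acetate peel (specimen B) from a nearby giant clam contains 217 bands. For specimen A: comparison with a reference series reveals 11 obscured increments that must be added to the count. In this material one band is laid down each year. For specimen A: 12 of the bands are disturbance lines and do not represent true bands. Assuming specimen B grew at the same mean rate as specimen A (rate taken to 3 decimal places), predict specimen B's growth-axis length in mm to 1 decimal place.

Specimen A: adjusted count: 240 − 12 + 11 = 239 bands.
A: 39.6 mm over 239 years gives 39.6 / 239 ≈ 0.166 mm/yr.
Length of B = 0.166 × 217 = 36.0 mm.

36.0 mm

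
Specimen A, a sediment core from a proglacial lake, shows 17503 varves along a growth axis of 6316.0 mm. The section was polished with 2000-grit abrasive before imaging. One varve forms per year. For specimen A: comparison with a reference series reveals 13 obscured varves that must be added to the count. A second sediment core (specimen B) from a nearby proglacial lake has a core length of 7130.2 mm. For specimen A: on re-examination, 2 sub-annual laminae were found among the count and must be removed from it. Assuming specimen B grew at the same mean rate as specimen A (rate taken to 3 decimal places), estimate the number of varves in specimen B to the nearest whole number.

Specimen A: true varve count = 17503 − 2 + 13 = 17514.
A: Mean rate = 6316.0 mm / 17514 years ≈ 0.361 mm per year.
Specimen B: 7130.2 mm / 0.361 mm per year = 19751.25 years ≈ 19751 varves.

19751 varves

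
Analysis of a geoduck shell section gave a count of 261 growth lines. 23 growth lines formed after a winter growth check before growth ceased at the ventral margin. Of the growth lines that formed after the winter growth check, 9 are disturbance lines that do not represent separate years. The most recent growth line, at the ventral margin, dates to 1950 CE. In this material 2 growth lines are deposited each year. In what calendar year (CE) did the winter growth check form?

23 growth lines formed after the winter growth check.
Removing the 9 false growth lines leaves 23 − 9 = 14 true growth lines beyond the winter growth check.
Dividing by 2 growth lines per year: 14 / 2 = 7 years.
The growth line at the ventral margin is 1950 CE, so the winter growth check dates to 1950 − 7 = 1943 CE.

1943 CE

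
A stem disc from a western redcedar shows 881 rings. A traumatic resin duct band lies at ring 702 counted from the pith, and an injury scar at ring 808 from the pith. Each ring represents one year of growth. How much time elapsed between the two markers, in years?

808 − 702 = 106 rings lie between the two events.
One ring per year makes the interval 106 years.

106 years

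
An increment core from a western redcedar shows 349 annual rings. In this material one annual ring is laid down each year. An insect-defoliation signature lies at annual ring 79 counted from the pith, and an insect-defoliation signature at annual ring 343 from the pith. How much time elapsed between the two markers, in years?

264 years

The two markers are separated by 343 − 79 = 264 annual rings.
One annual ring per year makes the interval 264 years.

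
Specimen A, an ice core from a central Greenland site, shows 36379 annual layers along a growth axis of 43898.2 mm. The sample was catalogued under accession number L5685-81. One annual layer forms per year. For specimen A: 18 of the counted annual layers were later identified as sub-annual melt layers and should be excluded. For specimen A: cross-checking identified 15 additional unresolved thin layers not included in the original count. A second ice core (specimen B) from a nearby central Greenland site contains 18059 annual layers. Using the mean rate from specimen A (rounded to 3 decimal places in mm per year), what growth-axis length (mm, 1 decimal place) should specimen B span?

21797.2 mm

Specimen A: true annual layer count = 36379 − 18 + 15 = 36376.
A: Extension rate ≈ 43898.2 / 36376 = 1.207 mm per year.
B's length ≈ 1.207 × 18059 = 21797.2 mm.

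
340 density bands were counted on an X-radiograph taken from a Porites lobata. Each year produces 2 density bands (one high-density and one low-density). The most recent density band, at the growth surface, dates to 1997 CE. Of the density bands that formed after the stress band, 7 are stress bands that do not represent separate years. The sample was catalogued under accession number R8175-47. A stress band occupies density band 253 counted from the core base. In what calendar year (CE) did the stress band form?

Between density band 253 and the growth surface there are 340 − 253 = 87 density bands.
Removing the 7 false density bands leaves 87 − 7 = 80 true density bands beyond the stress band.
With 2 density bands per year, 80 / 2 = 40 years.
1997 − 40 = 1957 CE.

1957 CE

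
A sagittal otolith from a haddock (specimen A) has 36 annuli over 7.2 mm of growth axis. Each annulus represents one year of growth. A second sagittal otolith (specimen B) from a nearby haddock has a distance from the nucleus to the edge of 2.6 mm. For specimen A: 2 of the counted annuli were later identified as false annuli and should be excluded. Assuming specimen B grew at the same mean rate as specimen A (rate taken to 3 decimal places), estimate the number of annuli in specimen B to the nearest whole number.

12 annuli

Specimen A: adjusted count: 36 − 2 = 34 annuli.
A: 7.2 mm over 34 years gives 7.2 / 34 ≈ 0.212 mm/year.
B spans 2.6 / 0.212 = 12.26 years ≈ 12 annuli.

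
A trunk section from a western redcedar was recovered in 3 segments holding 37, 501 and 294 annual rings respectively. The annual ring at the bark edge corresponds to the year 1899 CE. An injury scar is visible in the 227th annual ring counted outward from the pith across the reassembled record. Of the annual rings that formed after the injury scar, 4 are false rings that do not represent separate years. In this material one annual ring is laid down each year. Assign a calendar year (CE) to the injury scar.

Total annual rings = 37 + 501 + 294 = 832.
The injury scar sits at annual ring 227 from the pith, so 832 − 227 = 605 annual rings formed after it.
Removing the 4 false annual rings leaves 605 − 4 = 601 true annual rings beyond the injury scar.
Counting back 601 years from 1899 CE places the injury scar in 1899 − 601 = 1298 CE.

1298 CE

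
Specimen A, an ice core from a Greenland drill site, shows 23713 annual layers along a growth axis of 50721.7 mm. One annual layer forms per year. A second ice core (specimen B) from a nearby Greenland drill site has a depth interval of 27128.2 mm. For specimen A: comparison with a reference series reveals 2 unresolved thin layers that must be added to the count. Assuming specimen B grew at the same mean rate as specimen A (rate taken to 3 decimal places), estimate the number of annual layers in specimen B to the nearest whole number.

Specimen A: true annual layer count = 23713 + 2 = 23715.
A: Mean rate = 50721.7 mm / 23715 years ≈ 2.139 mm/yr.
Specimen B: 27128.2 mm / 2.139 mm per year = 12682.66 years ≈ 12683 annual layers.

12683 annual layers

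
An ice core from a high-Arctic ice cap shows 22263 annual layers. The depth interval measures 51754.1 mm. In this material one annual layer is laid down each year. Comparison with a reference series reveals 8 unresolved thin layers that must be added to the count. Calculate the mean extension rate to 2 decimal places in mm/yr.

2.32 mm/yr

Correcting the raw count gives 22263 + 8 = 22271 true annual layers.
Extension rate ≈ 51754.1 / 22271 = 2.32 mm/yr.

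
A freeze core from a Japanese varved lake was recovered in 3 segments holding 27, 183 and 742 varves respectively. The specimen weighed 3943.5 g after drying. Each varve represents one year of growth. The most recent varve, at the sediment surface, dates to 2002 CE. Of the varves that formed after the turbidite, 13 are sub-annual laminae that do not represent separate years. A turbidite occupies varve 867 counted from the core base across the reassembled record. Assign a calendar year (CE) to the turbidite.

Total varves = 27 + 183 + 742 = 952.
Between varve 867 and the sediment surface there are 952 − 867 = 85 varves.
Removing the 13 false varves leaves 85 − 13 = 72 true varves beyond the turbidite.
The varve at the sediment surface is 2002 CE, so the turbidite dates to 2002 − 72 = 1930 CE.

1930 CE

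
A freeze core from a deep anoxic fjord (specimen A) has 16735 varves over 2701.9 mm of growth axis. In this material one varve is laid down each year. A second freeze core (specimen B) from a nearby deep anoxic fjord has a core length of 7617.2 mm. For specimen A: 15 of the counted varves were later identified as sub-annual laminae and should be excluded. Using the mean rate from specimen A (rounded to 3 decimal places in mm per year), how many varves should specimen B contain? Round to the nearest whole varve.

Specimen A: after corrections the count is 16735 − 15 = 16720 varves.
A: 2701.9 mm over 16720 years gives 2701.9 / 16720 ≈ 0.162 mm per year.
B spans 7617.2 / 0.162 = 47019.75 years ≈ 47020 varves.

47020 varves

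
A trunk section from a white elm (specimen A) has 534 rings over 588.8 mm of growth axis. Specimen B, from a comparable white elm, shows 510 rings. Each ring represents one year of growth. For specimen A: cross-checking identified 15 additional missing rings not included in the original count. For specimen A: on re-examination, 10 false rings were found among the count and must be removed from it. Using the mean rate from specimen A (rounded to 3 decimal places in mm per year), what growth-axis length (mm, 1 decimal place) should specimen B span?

Specimen A: after corrections the count is 534 − 10 + 15 = 539 rings.
A: 588.8 mm over 539 years gives 588.8 / 539 ≈ 1.092 mm/year.
Length of B = 1.092 × 510 = 556.9 mm.

556.9 mm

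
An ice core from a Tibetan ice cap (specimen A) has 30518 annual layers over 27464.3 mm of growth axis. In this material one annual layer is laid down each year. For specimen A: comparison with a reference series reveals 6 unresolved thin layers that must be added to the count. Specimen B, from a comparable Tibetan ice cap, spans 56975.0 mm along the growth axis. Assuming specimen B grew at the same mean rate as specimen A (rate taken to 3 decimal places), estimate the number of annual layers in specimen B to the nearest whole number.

Specimen A: true annual layer count = 30518 + 6 = 30524.
A: Extension rate ≈ 27464.3 / 30524 = 0.900 mm/year.
Specimen B: 56975.0 mm / 0.900 mm per year = 63305.56 years ≈ 63306 annual layers.

63306 annual layers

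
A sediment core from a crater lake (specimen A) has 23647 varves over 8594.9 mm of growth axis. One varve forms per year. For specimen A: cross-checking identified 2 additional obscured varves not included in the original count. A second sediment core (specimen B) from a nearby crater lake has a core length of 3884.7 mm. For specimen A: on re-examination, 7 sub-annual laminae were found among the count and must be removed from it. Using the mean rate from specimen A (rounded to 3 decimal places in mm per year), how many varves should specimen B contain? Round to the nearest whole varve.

Specimen A: after corrections the count is 23647 − 7 + 2 = 23642 varves.
A: 8594.9 mm over 23642 years gives 8594.9 / 23642 ≈ 0.364 mm per year.
B spans 3884.7 / 0.364 = 10672.25 years ≈ 10672 varves.

10672 varves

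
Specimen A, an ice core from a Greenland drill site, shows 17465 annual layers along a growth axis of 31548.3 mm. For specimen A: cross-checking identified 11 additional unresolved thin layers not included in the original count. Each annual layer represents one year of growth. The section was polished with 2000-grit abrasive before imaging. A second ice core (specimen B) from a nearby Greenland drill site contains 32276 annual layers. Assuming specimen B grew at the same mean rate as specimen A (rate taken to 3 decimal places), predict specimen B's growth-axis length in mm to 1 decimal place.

58258.2 mm

Specimen A: after corrections the count is 17465 + 11 = 17476 annual layers.
A: Extension rate ≈ 31548.3 / 17476 = 1.805 mm/year.
B's length ≈ 1.805 × 32276 = 58258.2 mm.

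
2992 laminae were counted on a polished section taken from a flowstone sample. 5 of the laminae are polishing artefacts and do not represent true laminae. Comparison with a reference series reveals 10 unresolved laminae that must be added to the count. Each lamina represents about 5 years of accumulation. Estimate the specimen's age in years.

Adjusted count: 2992 − 5 + 10 = 2997 laminae.
At 5 years per lamina, 2997 × 5 = 14985 years.

14985 yr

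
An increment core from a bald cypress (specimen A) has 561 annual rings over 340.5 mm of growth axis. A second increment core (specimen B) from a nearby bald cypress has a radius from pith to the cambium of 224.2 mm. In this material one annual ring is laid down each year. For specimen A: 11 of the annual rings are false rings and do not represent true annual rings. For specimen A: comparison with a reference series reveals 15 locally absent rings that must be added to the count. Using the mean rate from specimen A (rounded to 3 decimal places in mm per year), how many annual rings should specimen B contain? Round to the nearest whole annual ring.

372 annual rings

Specimen A: adjusted count: 561 − 11 + 15 = 565 annual rings.
A: Mean rate = 340.5 mm / 565 years ≈ 0.603 mm/year.
B spans 224.2 / 0.603 = 371.81 years ≈ 372 annual rings.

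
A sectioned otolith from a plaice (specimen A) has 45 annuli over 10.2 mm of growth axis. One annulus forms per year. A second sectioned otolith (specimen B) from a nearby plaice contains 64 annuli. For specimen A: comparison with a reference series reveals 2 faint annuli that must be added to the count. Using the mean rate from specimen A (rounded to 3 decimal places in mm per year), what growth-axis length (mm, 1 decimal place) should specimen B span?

13.9 mm

Specimen A: after corrections the count is 45 + 2 = 47 annuli.
A: Mean rate = 10.2 mm / 47 years ≈ 0.217 mm/yr.
B's length ≈ 0.217 × 64 = 13.9 mm.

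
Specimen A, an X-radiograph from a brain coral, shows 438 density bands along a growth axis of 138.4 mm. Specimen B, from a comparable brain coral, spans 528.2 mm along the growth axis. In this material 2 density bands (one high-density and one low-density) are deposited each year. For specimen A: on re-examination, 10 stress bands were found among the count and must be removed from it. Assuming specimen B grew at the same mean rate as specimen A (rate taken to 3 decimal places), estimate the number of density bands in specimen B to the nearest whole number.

1633 density bands

Specimen A: adjusted count: 438 − 10 = 428 density bands.
Specimen A: with 2 density bands per year, 428 / 2 = 214 years.
A: Extension rate ≈ 138.4 / 214 = 0.647 mm/year.
Specimen B: 528.2 mm / 0.647 mm per year = 816.38 years; at 2 density bands per year that is 816.38 × 2 ≈ 1633 density bands.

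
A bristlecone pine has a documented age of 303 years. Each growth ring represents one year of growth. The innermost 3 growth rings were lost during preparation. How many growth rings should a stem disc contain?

300 growth rings

At one growth ring per year, 303 years correspond to 303 growth rings.
Subtracting the 3 growth rings not captured gives 303 − 3 = 300 growth rings in the record.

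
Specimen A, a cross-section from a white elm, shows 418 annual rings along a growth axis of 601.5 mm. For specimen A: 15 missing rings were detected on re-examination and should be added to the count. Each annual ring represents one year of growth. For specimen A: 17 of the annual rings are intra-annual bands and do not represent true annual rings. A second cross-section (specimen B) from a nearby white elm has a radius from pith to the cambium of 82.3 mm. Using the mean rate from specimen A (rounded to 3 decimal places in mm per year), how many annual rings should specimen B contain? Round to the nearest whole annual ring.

57 annual rings

Specimen A: true annual ring count = 418 − 17 + 15 = 416.
A: Mean rate = 601.5 mm / 416 years ≈ 1.446 mm/yr.
Specimen B: 82.3 mm / 1.446 mm per year = 56.92 years ≈ 57 annual rings.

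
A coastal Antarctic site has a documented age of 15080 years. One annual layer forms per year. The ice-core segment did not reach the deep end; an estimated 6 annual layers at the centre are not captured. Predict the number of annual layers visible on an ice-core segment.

At one annual layer per year, 15080 years correspond to 15080 annual layers.
15080 − 6 missed = 15074 annual layers expected in the prepared section.

15074 annual layers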